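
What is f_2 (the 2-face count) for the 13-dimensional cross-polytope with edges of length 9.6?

f_2(13-orthoplex) = 2^3 · (13 choose 3) = 2288.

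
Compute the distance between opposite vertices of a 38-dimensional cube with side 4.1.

The space diagonal of an n-cube of side s is s√n. Here 4.1·√38 ≈ 25.2741.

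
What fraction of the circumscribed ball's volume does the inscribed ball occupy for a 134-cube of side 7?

V_in / V_out = (r_in/r_out)^134 = (1/√134)^134 = 134^(-134/2) ≈ 3.04774e-143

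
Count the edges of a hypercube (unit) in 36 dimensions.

The 36-cube has n·2^(n-1) = 36·2^35 = 36·34359738368 = 1236950581248 edges.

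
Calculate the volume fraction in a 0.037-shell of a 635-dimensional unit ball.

1 - (1-0.037)^635 ≈ 1 - 4.006e-11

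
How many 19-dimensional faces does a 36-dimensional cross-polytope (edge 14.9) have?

Number of 19-faces = 2^(19+1) · C(36,19+1) = 1048576 · 7307872110 = 7662859305615360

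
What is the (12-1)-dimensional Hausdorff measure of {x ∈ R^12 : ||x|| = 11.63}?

The surface area of an n-ball is 2π^(n/2) r^(n-1) / Γ(n/2). For n=12, r=11.63: 8.43577e+12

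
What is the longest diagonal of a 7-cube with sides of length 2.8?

d = √(2.8² + 2.8² + ... + 2.8²) [7 terms] = √(7·2.8²) = 2.8√7 ≈ 7.4081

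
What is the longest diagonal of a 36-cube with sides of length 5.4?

The space diagonal of an n-cube of side s is s√n. Here 5.4·√36 = 32.4.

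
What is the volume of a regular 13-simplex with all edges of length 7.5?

V = (7.5^13 / 13!) · √((13+1) / 2^13) ≈ 1.57719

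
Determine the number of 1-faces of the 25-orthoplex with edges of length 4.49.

Number of 1-faces = 2^(1+1) · C(25,1+1) = 4 · 300 = 1200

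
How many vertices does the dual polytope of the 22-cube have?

The 22-dimensional cross-polytope has 2n = 2·22 = 44 vertices.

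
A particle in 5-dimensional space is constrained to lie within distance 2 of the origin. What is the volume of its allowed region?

V = 256·π^2/15 ≈ 168.441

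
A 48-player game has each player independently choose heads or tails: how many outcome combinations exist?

Number of vertices = 2^48 = 281474976710656.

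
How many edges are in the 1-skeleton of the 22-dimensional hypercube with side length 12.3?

An n-cube has n·2^(n-1) edges. With n = 22: 22·2097152 = 46137344.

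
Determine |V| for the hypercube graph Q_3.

Each vertex is a binary string of length 3, so there are 2^3 = 8.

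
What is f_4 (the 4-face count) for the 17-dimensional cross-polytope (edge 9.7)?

An n-cross-polytope has 2^(k+1)·C(n,k+1) k-faces. Here 2^5·C(17,5) = 32·6188 = 198016.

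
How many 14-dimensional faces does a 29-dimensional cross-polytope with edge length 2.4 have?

f_14(29-orthoplex) = 2^15 · (29 choose 15) = 2541445447680.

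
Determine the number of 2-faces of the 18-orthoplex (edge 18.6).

Each 2-face is the convex hull of 3 vertices, one chosen as ±e_i from each of 3 distinct axes: 2^3·C(18,3) = 6528.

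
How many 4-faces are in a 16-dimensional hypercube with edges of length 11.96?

Number of 4-faces = C(16,4) · 2^(16-4) = 1820 · 4096 = 7454720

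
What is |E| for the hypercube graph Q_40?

An n-cube has n·2^(n-1) edges. With n = 40: 40·549755813888 = 21990232555520.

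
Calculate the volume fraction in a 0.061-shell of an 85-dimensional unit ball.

Shell fraction = 1 - (1-0.061)^85 ≈ 0.995251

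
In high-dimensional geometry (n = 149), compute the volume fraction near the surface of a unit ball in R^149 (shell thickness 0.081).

1 - (1-0.081)^149 ≈ 0.9999965801 ≈ 99.999658%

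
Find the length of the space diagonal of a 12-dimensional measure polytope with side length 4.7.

||(4.7,4.7,...,4.7)|| = √(12)·4.7 ≈ 16.2813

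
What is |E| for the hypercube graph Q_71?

Number of 1-faces = C(71,1)·2^(71-1) = 71·1180591620717411303424 = 83822005070936202543104.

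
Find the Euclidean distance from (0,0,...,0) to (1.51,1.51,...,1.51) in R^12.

Diagonal = √12 · 1.51 ≈ 5.23079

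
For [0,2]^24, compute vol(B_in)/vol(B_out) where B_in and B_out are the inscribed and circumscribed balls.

V_in/V_out = n^(-n/2) = 24^(-24/2) ≈ 2.7382e-17.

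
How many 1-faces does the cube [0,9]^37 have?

The 37-cube has n·2^(n-1) = 37·2^36 = 37·68719476736 = 2542620639232 edges.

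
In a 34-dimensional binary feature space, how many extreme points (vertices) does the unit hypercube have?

Number of vertices = 2^34 = 17179869184.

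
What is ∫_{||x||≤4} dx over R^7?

The n-ball volume is π^(n/2)·r^n/Γ(n/2+1). With n=7, r=4: V = 262144·π^3/105 ≈ 77410.6.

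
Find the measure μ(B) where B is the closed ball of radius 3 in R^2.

The n-ball volume is π^(n/2)·r^n/Γ(n/2+1). With n=2, r=3: V = 9·π ≈ 28.2743.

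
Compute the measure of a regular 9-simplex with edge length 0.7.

For a regular n-simplex with edge a, V = (a^n / n!)·√((n+1)/2^n). With a=0.7, n=9: V ≈ 1.55412e-08.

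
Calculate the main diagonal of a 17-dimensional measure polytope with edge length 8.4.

The space diagonal of an n-cube of side s is s√n. Here 8.4·√17 ≈ 34.6341.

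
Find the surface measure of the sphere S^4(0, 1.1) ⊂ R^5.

The surface area of an n-ball is 2π^(n/2) r^(n-1) / Γ(n/2). For n=5, r=1.1: 38.5336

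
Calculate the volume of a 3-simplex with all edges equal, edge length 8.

Volume = (√2/12) · 8³ = 60.3398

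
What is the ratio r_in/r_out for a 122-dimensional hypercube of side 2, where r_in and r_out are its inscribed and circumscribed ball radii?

r_in = 2/2 (half the side); r_out = 2√122/2 (half the diagonal). Ratio = 1/√122 ≈ 0.0905357.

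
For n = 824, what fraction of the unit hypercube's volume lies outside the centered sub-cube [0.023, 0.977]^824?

Shell fraction = 1 - (1-0.046)^824 ≈ 1 - 1.406e-17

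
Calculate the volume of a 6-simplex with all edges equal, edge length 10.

For a regular n-simplex with edge a, V = (a^n / n!)·√((n+1)/2^n). With a=10, n=6: V ≈ 459.332.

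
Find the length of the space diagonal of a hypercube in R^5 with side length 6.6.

||(6.6,6.6,...,6.6)|| = √(5)·6.6 ≈ 14.758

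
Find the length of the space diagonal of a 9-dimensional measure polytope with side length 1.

d = √(1² + 1² + ... + 1²) [9 terms] = √(9·1²) = 1√9 = 3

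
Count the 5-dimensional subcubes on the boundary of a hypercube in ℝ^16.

Choose 5 of 16 axes to span the face (C(16,5) = 4368 ways), then fix each of the remaining 11 coordinates at one of its two extreme values (2^11 = 2048 ways): 4368·2048 = 8945664.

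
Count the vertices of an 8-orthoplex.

The 8-dimensional cross-polytope has 2n = 2·8 = 16 vertices.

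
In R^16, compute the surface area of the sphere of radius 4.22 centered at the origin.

The surface area of an n-ball is 2π^(n/2) r^(n-1) / Γ(n/2). For n=16, r=4.22: 9.02579e+09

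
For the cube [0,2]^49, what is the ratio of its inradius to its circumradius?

r_in = 2/2 (half the side); r_out = 2√49/2 (half the diagonal). Ratio = 1/√49 ≈ 0.142857.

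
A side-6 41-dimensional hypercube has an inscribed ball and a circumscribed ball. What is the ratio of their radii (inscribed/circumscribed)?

Ratio = (s/2)/(s√41/2) = 41^(-1/2) ≈ 0.156174.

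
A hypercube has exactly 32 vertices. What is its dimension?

The n-cube has 2^n vertices, and 32 = 2^5, so n = 5.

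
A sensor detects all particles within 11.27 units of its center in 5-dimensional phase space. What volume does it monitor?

The n-ball volume is π^(n/2)·r^n/Γ(n/2+1). With n=5, r=11.27: V ≈ 957013.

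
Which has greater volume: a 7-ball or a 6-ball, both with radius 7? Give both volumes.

V_7(7) ≈ 3.89105e+06. V_6(7) ≈ 607976. The 7-ball is larger.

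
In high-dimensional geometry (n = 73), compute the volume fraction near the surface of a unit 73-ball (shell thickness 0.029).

1 - (1-0.029)^73 ≈ 0.883318 ≈ 88.33%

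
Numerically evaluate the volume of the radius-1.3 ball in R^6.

V_6(1.3) = π^(6/2) · (1.3)^6 / Γ(6/2 + 1) ≈ 24.9436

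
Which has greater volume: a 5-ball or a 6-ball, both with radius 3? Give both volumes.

V_5(3) ≈ 1279.1. V_6(3) ≈ 3767.26. The 6-ball is larger.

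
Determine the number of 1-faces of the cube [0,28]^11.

Number of 1-faces = C(11,1) · 2^(11-1) = 11 · 1024 = 11264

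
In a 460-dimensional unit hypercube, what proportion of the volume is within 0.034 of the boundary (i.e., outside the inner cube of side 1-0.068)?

1 - (1 - 2·0.034)^460 = 1 - 0.932^460 ≈ 1 - 8.537e-15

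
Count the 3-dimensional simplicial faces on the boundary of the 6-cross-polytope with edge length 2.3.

Number of 3-faces = 2^(3+1) · C(6,3+1) = 16 · 15 = 240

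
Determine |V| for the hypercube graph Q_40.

Number of vertices = 2^40 = 1099511627776.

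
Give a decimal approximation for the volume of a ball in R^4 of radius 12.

The n-ball volume is π^(n/2)·r^n/Γ(n/2+1). With n=4, r=12: V = 10368·π^2 ≈ 102328.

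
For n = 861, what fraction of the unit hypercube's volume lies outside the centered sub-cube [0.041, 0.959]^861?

The inner cube has side 1-2·0.041 = 0.918 and volume (0.918)^861 ≈ 1.018e-32, so the shell holds 1 - 1.018e-32 of the volume.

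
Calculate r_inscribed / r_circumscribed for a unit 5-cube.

r_in / r_out = (1/2) / (1√5/2) = 1/√5 ≈ 0.447214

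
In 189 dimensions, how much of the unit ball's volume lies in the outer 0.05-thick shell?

Shell fraction = 1 - (1-0.05)^189 ≈ 0.999938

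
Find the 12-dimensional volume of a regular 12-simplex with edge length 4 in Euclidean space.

For a regular n-simplex with edge a, V = (a^n / n!)·√((n+1)/2^n). With a=4, n=12: V ≈ 0.00197322.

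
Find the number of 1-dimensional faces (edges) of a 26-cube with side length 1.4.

Each of the 2^26 = 67108864 vertices has degree 26; total edges = 26·2^26/2 = 872415232.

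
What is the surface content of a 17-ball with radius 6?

|∂B_17(6)| = 17832200896512·π^8/25025 ≈ 6.76129e+12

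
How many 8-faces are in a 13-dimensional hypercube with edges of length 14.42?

f_8(13-cube) = (13 choose 8) · 2^5 = 41184.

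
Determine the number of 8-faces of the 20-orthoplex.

f_8(20-orthoplex) = 2^9 · (20 choose 9) = 85995520.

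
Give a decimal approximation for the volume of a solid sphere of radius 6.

Volume = π^{3/2}·(6)^3/Γ(5/2) = 288·π ≈ 904.779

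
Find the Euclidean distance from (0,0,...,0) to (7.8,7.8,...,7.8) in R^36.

||(7.8,7.8,...,7.8)|| = √(36)·7.8 = 46.8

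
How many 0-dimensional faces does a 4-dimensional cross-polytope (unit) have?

An n-cross-polytope has 2^(k+1)·C(n,k+1) k-faces. Here 2^1·C(4,1) = 2·4 = 8.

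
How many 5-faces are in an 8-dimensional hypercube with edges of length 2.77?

f_5(8-cube) = (8 choose 5) · 2^3 = 448.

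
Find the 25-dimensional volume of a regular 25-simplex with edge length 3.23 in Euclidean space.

V_25 = √(26) · 3.23^25 / (25! · 2^(25/2)) ≈ 3.0481e-16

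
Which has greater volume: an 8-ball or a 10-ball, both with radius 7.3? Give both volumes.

V_8(7.3) ≈ 3.27319e+07. V_10(7.3) ≈ 1.09597e+09. The 10-ball is larger.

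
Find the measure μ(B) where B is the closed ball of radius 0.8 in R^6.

The n-ball volume is π^(n/2)·r^n/Γ(n/2+1). With n=6, r=0.8: V ≈ 1.35468.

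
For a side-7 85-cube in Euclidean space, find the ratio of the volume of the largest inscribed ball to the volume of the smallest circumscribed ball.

V_in / V_out = (r_in/r_out)^85 = (1/√85)^85 = 85^(-85/2) ≈ 9.99299e-83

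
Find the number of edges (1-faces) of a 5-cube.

An n-cube has C(n,k)·2^(n-k) k-faces. Here C(5,1)·2^4 = 5·16 = 80.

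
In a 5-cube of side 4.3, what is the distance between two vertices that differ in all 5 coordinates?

d = √(4.3² + 4.3² + ... + 4.3²) [5 terms] = √(5·4.3²) = 4.3√5 ≈ 9.61509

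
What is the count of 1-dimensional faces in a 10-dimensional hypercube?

An n-cube has C(n,k)·2^(n-k) k-faces. Here C(10,1)·2^9 = 10·512 = 5120.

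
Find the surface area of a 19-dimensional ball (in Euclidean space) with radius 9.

S = n·V_n(r)/r = 19·V_19(9)/9 (volume-to-surface relation), giving 1897492673384285184·π^9/425425 ≈ 1.32955e+17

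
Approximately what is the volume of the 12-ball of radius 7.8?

The n-ball volume is π^(n/2)·r^n/Γ(n/2+1). With n=12, r=7.8: V ≈ 6.77177e+10.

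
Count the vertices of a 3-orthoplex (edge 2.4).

The 3-dimensional cross-polytope has 2n = 2·3 = 6 vertices.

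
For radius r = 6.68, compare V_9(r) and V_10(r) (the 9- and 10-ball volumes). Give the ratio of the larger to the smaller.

V_9(6.68) ≈ 8.73586e+07, V_10(6.68) ≈ 4.51162e+08. The 10-ball is larger by a factor of 5.164.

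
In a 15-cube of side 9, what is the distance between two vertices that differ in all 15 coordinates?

Diagonal = √15 · 9 ≈ 34.8569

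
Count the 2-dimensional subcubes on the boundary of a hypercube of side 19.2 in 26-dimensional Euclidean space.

Number of 2-faces = C(26,2) · 2^(26-2) = 325 · 16777216 = 5452595200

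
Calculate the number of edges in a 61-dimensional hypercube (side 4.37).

The 61-cube has n·2^(n-1) = 61·2^60 = 61·1152921504606846976 = 70328211781017665536 edges.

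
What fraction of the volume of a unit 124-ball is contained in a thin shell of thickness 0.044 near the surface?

V(inner)/V(outer) = ((1-0.044)/1)^124 ≈ 0.003774, so the shell fraction is 0.996226.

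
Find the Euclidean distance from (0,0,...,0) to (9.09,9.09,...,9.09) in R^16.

d = √(9.09² + 9.09² + ... + 9.09²) [16 terms] = √(16·9.09²) = 9.09√16 = 36.36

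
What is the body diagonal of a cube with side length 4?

||(4,4,...,4)|| = √(3)·4 ≈ 6.9282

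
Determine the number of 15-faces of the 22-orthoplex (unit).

An n-cross-polytope has 2^(k+1)·C(n,k+1) k-faces. Here 2^16·C(22,16) = 65536·74613 = 4889837568.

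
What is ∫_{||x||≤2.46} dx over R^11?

Volume = π^{11/2}·(2.46)^11/Γ(13/2) ≈ 37617.6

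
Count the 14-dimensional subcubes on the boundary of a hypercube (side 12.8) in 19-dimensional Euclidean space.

Choose 14 of 19 axes to span the face (C(19,14) = 11628 ways), then fix each of the remaining 5 coordinates at one of its two extreme values (2^5 = 32 ways): 11628·32 = 372096.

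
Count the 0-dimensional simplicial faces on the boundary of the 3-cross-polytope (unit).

f_0(3-orthoplex) = 2^1 · (3 choose 1) = 6.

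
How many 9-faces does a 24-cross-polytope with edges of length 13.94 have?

f_9(24-orthoplex) = 2^10 · (24 choose 10) = 2008326144.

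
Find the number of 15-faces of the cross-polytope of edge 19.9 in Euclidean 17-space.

Each 15-face is the convex hull of 16 vertices, one chosen as ±e_i from each of 16 distinct axes: 2^16·C(17,16) = 1114112.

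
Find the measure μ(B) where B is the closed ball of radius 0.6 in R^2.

The n-ball volume is π^(n/2)·r^n/Γ(n/2+1). With n=2, r=0.6: V ≈ 1.13097.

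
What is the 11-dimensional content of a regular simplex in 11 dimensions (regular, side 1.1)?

V_11 = √(12) · 1.1^11 / (11! · 2^(11/2)) ≈ 5.47129e-09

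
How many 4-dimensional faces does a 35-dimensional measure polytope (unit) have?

An n-cube has C(n,k)·2^(n-k) k-faces. Here C(35,4)·2^31 = 52360·2147483648 = 112442243809280.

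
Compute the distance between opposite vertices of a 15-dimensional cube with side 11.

The space diagonal of an n-cube of side s is s√n. Here 11·√15 ≈ 42.6028.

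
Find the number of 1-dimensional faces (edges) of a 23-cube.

Each of the 2^23 = 8388608 vertices has degree 23; total edges = 23·2^23/2 = 96468992.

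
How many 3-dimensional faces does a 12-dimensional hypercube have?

Number of 3-faces = C(12,3) · 2^(12-3) = 220 · 512 = 112640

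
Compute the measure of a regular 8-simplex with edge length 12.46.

V = (12.46^8 / 8!) · √((8+1) / 2^8) ≈ 2701.63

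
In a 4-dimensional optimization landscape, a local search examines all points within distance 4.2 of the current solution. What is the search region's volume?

The n-ball volume is π^(n/2)·r^n/Γ(n/2+1). With n=4, r=4.2: V ≈ 1535.56.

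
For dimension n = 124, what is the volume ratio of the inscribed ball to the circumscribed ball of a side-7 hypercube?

V_in/V_out = n^(-n/2) = 124^(-124/2) ≈ 1.61382e-130.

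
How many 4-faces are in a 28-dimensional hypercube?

Choose 4 of 28 axes to span the face (C(28,4) = 20475 ways), then fix each of the remaining 24 coordinates at one of its two extreme values (2^24 = 16777216 ways): 20475·16777216 = 343513497600.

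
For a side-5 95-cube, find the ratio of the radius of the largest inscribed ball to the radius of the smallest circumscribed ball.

Ratio = (s/2)/(s√95/2) = 95^(-1/2) ≈ 0.102598.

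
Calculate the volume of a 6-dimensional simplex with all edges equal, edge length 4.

For a regular n-simplex with edge a, V = (a^n / n!)·√((n+1)/2^n). With a=4, n=6: V ≈ 1.88142.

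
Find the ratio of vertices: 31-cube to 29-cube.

The 31-cube has 2^31 = 2147483648 vertices. The 29-cube has 2^29 = 536870912 vertices. Ratio: 2147483648/536870912 = 4.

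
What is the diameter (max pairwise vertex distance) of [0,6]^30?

||(6,6,...,6)|| = √(30)·6 ≈ 32.8634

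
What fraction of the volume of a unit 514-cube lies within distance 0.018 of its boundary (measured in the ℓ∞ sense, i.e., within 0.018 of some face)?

1 - (1 - 2·0.018)^514 = 1 - 0.964^514 ≈ 0.9999999935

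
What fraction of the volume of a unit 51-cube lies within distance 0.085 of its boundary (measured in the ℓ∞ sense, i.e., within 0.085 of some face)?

The inner cube has side 1-2·0.085 = 0.83 and volume (0.83)^51 ≈ 7.464e-05, so the shell holds 0.999925 of the volume.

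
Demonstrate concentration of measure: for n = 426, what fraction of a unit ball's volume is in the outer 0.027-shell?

1 - (1-0.027)^426 ≈ 0.999991 ≈ 99.999137%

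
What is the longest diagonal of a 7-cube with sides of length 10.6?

Diagonal = √7 · 10.6 ≈ 28.045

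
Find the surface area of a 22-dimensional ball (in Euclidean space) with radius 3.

S = n·V_n(r)/r = 22·V_22(3)/3 (volume-to-surface relation), giving 129140163·π^11/22400 ≈ 1.69614e+09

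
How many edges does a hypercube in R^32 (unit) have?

Each of the 2^32 = 4294967296 vertices has degree 32; total edges = 32·2^32/2 = 68719476736.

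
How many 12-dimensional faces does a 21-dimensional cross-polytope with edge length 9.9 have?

Number of 12-faces = 2^(12+1) · C(21,12+1) = 8192 · 203490 = 1666990080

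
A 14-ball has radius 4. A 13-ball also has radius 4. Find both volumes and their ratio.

V_14(4) ≈ 1.60864e+08. V_13(4) ≈ 6.11113e+07. Ratio V_14/V_13 ≈ 2.632.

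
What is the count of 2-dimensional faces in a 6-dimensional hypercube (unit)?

f_2(6-cube) = (6 choose 2) · 2^4 = 240.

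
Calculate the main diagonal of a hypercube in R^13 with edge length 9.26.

||(9.26,9.26,...,9.26)|| = √(13)·9.26 ≈ 33.3874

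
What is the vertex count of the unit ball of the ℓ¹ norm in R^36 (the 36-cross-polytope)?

The vertices are ±e_1, ..., ±e_36, so there are 2·36 = 72.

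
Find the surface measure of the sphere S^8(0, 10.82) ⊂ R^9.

The surface area of an n-ball is 2π^(n/2) r^(n-1) / Γ(n/2). For n=9, r=10.82: 5.57671e+09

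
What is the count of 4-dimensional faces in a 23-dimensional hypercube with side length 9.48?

An n-cube has C(n,k)·2^(n-k) k-faces. Here C(23,4)·2^19 = 8855·524288 = 4642570240.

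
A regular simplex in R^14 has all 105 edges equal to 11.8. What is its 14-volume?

For a regular n-simplex with edge a, V = (a^n / n!)·√((n+1)/2^n). With a=11.8, n=14: V ≈ 352.189.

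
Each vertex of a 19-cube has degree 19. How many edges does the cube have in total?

An n-cube has n·2^(n-1) edges. With n = 19: 19·262144 = 4980736.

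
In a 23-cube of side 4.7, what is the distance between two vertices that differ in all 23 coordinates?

||(4.7,4.7,...,4.7)|| = √(23)·4.7 ≈ 22.5404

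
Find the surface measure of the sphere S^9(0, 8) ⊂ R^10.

The surface area of an n-ball is 2π^(n/2) r^(n-1) / Γ(n/2). For n=10, r=8: 33554432·π^5/3 ≈ 3.42277e+09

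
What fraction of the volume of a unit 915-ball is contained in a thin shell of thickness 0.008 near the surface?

Shell fraction = 1 - (1-0.008)^915 ≈ 0.999357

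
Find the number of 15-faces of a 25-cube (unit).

Number of 15-faces = C(25,15) · 2^(25-15) = 3268760 · 1024 = 3347210240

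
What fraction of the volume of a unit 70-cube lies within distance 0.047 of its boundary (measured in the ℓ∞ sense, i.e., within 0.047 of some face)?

The inner cube has side 1-2·0.047 = 0.906 and volume (0.906)^70 ≈ 0.0009976, so the shell holds 0.999002 of the volume.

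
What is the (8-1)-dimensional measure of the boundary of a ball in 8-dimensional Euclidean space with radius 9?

|∂B_8(9)| = 1594323·π^4 ≈ 1.55302e+08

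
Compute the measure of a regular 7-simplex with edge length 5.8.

V = (5.8^7 / 7!) · √((7+1) / 2^7) ≈ 10.9523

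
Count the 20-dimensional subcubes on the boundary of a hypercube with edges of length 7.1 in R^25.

Choose 20 of 25 axes to span the face (C(25,20) = 53130 ways), then fix each of the remaining 5 coordinates at one of its two extreme values (2^5 = 32 ways): 53130·32 = 1700160.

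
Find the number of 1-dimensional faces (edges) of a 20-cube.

Number of 1-faces = C(20,1)·2^(20-1) = 20·524288 = 10485760.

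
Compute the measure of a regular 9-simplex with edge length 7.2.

Volume = 7.2^9 · √(10/2^9) / 9! ≈ 20.026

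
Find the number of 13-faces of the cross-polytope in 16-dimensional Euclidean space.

Each 13-face is the convex hull of 14 vertices, one chosen as ±e_i from each of 14 distinct axes: 2^14·C(16,14) = 1966080.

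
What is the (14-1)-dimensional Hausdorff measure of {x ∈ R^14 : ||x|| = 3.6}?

|∂B_14(3.6)| ≈ 1.43113e+08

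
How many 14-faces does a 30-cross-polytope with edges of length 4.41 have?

Number of 14-faces = 2^(14+1) · C(30,14+1) = 32768 · 155117520 = 5082890895360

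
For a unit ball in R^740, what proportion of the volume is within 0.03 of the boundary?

Shell fraction = 1 - (1-0.03)^740 ≈ 1 - 1.626e-10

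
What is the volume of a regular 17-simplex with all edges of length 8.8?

V_17 = √(18) · 8.8^17 / (17! · 2^(17/2)) ≈ 0.374989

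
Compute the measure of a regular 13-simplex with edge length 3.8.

V_13 = √(14) · 3.8^13 / (13! · 2^(13/2)) ≈ 0.000228705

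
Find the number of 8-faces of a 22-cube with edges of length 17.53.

f_8(22-cube) = (22 choose 8) · 2^14 = 5239111680.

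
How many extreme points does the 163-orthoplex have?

The vertices are ±e_1, ..., ±e_163, so there are 2·163 = 326.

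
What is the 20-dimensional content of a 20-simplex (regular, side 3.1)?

V_20 = √(21) · 3.1^20 / (20! · 2^(20/2)) ≈ 1.23572e-11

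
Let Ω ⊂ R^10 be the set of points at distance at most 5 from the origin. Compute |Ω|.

Volume = π^{10/2}·(5)^10/Γ(6) = 1953125·π^5/24 ≈ 2.49039e+07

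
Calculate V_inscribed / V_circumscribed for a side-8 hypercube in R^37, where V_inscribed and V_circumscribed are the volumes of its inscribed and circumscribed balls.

The radii are 8/2 and 8√37/2, so the volume ratio is (1/√37)^37 = 37^{-37/2} ≈ 9.73348e-30.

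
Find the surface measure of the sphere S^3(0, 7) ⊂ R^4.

S_4(7) = 2·π^(4/2)·(7)^3 / Γ(4/2) = 686·π^2 ≈ 6770.55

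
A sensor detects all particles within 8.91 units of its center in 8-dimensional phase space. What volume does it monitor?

The n-ball volume is π^(n/2)·r^n/Γ(n/2+1). With n=8, r=8.91: V ≈ 1.61217e+08.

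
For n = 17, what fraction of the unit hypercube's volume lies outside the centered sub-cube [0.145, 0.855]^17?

1 - (1 - 2·0.145)^17 = 1 - 0.71^17 ≈ 0.997039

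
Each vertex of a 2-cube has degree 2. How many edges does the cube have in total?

The 2-cube has n·2^(n-1) = 2·2^1 = 2·2 = 4 edges.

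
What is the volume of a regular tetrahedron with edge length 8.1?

Volume = (√2/12) · 8.1³ = 62.6309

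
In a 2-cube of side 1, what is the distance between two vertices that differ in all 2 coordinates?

Diagonal = √2 · 1 ≈ 1.41421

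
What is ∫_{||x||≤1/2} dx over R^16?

V_16(1/2) = π^(16/2) · (1/2)^16 / Γ(16/2 + 1) = π^8/2642411520 ≈ 3.59086e-06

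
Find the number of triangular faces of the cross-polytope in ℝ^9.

An n-cross-polytope has 2^(k+1)·C(n,k+1) k-faces. Here 2^3·C(9,3) = 8·84 = 672.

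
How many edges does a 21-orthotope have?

Number of 1-faces = C(21,1)·2^(21-1) = 21·1048576 = 22020096.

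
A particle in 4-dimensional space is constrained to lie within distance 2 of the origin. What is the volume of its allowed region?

Volume = π^{4/2}·(2)^4/Γ(3) = 8·π^2 ≈ 78.9568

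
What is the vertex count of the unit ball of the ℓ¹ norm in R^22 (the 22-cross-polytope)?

The 22-dimensional cross-polytope has 2n = 2·22 = 44 vertices.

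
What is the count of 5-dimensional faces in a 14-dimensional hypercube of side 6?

Number of 5-faces = C(14,5) · 2^(14-5) = 2002 · 512 = 1025024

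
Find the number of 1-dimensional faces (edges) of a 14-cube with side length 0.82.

An n-cube has n·2^(n-1) edges. With n = 14: 14·8192 = 114688.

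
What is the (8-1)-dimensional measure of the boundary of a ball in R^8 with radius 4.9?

The surface area of an n-ball is 2π^(n/2) r^(n-1) / Γ(n/2). For n=8, r=4.9: 2.20217e+06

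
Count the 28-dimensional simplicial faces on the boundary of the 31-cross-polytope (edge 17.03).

An n-cross-polytope has 2^(k+1)·C(n,k+1) k-faces. Here 2^29·C(31,29) = 536870912·465 = 249644974080.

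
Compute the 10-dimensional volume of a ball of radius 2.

V = 128·π^5/15 ≈ 2611.37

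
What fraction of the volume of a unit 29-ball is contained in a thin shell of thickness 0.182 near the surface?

V(inner)/V(outer) = ((1-0.182)/1)^29 ≈ 0.00295, so the shell fraction is 0.99705.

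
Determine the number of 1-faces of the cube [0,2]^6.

An n-cube has C(n,k)·2^(n-k) k-faces. Here C(6,1)·2^5 = 6·32 = 192.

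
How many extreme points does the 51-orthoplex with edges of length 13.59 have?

The vertices are ±e_1, ..., ±e_51, so there are 2·51 = 102.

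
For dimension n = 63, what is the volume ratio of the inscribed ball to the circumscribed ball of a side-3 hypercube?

V_in/V_out = n^(-n/2) = 63^(-63/2) ≈ 2.09302e-57.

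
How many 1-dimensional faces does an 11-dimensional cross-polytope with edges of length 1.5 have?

An n-cross-polytope has 2^(k+1)·C(n,k+1) k-faces. Here 2^2·C(11,2) = 4·55 = 220.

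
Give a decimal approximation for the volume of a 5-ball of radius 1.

Volume = π^{5/2}·(1)^5/Γ(7/2) = 8·π^2/15 ≈ 5.26379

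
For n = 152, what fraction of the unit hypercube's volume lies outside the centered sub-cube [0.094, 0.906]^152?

Shell fraction = 1 - (1-0.188)^152 ≈ 1 - 1.789e-14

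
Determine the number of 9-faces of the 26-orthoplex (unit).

Number of 9-faces = 2^(9+1) · C(26,9+1) = 1024 · 5311735 = 5439216640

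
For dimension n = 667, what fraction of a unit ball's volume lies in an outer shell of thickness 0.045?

1 - (1-0.045)^667 ≈ 1 - 4.595e-14 ≈ (100 - 4.6e-12)%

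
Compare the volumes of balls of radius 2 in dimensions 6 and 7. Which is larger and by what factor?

V_6(2) ≈ 330.734, V_7(2) ≈ 604.77. The 7-ball is larger by a factor of 1.829.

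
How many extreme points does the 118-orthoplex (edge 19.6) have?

Number of vertices = 2n = 236.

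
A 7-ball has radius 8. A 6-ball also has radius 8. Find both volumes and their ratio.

V_7(8) ≈ 9.90855e+06. V_6(8) ≈ 1.35468e+06. Ratio V_7/V_6 ≈ 7.314.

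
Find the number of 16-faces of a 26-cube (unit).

An n-cube has C(n,k)·2^(n-k) k-faces. Here C(26,16)·2^10 = 5311735·1024 = 5439216640.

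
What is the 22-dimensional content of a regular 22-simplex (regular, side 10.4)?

For a regular n-simplex with edge a, V = (a^n / n!)·√((n+1)/2^n). With a=10.4, n=22: V ≈ 0.0493743.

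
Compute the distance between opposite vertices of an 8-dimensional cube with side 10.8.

d = √(10.8² + 10.8² + ... + 10.8²) [8 terms] = √(8·10.8²) = 10.8√8 ≈ 30.547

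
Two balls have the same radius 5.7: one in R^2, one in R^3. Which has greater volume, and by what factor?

V_2(5.7) ≈ 102.07, V_3(5.7) ≈ 775.735. The 3-ball is larger by a factor of 7.6.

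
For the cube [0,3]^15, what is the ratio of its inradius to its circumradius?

For an n-cube of any side s, the inradius is s/2 and the circumradius is s√n/2, so the ratio is 1/√15 ≈ 0.258199.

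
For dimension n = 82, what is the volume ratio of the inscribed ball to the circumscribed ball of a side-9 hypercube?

V_in / V_out = (r_in/r_out)^82 = (1/√82)^82 = 82^(-82/2) ≈ 3.4169e-79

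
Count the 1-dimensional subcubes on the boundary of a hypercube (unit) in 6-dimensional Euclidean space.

Choose 1 of 6 axes to span the face (C(6,1) = 6 ways), then fix each of the remaining 5 coordinates at one of its two extreme values (2^5 = 32 ways): 6·32 = 192.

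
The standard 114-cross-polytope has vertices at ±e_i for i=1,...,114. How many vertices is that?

Number of vertices = 2n = 228.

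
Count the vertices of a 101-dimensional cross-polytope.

The 101-dimensional cross-polytope has 2n = 2·101 = 202 vertices.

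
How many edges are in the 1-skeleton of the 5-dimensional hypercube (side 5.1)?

Number of 1-faces = C(5,1)·2^(5-1) = 5·16 = 80.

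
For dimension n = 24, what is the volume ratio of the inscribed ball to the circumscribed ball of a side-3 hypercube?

Volume scales as r^n, and r_in/r_out = 1/√24, giving (1/√24)^24 ≈ 2.7382e-17.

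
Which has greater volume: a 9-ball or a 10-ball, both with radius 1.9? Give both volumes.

V_9(1.9) ≈ 1064.39. V_10(1.9) ≈ 1563.52. The 10-ball is larger.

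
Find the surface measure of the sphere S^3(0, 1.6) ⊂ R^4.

The surface area of an n-ball is 2π^(n/2) r^(n-1) / Γ(n/2). For n=4, r=1.6: 80.8518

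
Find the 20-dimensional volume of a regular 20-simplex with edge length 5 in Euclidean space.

Volume = 5^20 · √(21/2^20) / 20! ≈ 1.75422e-07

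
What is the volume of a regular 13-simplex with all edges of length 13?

For a regular n-simplex with edge a, V = (a^n / n!)·√((n+1)/2^n). With a=13, n=13: V ≈ 2010.72.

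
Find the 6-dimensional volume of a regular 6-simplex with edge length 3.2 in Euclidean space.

V_6 = √(7) · 3.2^6 / (6! · 2^(6/2)) ≈ 0.493204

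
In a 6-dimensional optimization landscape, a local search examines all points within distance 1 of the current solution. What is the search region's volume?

Volume = π^{6/2}·(1)^6/Γ(4) = π^3/6 ≈ 5.16771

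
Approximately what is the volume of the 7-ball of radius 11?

V_7(11) = π^(7/2) · (11)^7 / Γ(7/2 + 1) = 311794736·π^3/105 ≈ 9.20723e+07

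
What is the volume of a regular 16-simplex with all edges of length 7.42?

For a regular n-simplex with edge a, V = (a^n / n!)·√((n+1)/2^n). With a=7.42, n=16: V ≈ 0.0649871.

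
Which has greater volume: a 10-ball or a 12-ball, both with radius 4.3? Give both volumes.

V_10(4.3) ≈ 5.51128e+06. V_12(4.3) ≈ 5.33566e+07. The 12-ball is larger.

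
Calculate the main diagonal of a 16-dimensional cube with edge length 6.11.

Diagonal = √16 · 6.11 = 24.44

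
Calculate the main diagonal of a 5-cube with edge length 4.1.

d = √(4.1² + 4.1² + ... + 4.1²) [5 terms] = √(5·4.1²) = 4.1√5 ≈ 9.16788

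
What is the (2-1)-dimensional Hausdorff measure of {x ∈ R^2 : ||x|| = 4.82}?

|∂B_2(4.82)| = 2πr = 2π·4.82 ≈ 30.285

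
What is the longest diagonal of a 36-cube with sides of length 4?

The space diagonal of an n-cube of side s is s√n. Here 4·√36 = 24.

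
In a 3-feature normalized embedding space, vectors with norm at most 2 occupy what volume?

Volume = π^{3/2}·(2)^3/Γ(5/2) = 32·π/3 ≈ 33.5103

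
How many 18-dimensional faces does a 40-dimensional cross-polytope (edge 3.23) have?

An n-cross-polytope has 2^(k+1)·C(n,k+1) k-faces. Here 2^19·C(40,19) = 524288·131282408400 = 68829791335219200.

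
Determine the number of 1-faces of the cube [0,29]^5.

f_1(5-cube) = (5 choose 1) · 2^4 = 80.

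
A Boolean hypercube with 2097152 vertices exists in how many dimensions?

Since 2^n = 2097152, we have n = 21.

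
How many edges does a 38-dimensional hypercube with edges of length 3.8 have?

The 38-cube has n·2^(n-1) = 38·2^37 = 38·137438953472 = 5222680231936 edges.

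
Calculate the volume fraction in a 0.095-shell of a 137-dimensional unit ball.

V(inner)/V(outer) = ((1-0.095)/1)^137 ≈ 1.15e-06, so the shell fraction is 0.9999988496.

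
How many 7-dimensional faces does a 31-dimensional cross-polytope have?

Number of 7-faces = 2^(7+1) · C(31,7+1) = 256 · 7888725 = 2019513600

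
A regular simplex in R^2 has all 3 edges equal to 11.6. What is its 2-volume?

Area = (√3/4) · 11.6² = 58.2662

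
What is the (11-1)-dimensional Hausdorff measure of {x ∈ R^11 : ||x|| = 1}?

S = n·V_n(r)/r = 11·V_11(1)/1 (volume-to-surface relation), giving 64·π^5/945 ≈ 20.7251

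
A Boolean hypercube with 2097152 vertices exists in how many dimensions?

n = log_2(2097152) = 21.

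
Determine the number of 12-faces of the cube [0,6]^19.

Choose 12 of 19 axes to span the face (C(19,12) = 50388 ways), then fix each of the remaining 7 coordinates at one of its two extreme values (2^7 = 128 ways): 50388·128 = 6449664.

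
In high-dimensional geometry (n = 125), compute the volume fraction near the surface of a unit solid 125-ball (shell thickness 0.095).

1 - (1-0.095)^125 ≈ 0.9999961887 ≈ 99.999619%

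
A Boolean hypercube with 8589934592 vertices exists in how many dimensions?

2^n = 8589934592 ⇒ n = log_2(8589934592) = 33.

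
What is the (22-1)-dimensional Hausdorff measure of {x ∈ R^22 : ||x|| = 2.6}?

The surface area of an n-ball is 2π^(n/2) r^(n-1) / Γ(n/2). For n=22, r=2.6: 8.40148e+07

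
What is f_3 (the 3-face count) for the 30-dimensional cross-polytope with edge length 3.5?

f_3(30-orthoplex) = 2^4 · (30 choose 4) = 438480.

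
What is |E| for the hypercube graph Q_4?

The 4-cube has n·2^(n-1) = 4·2^3 = 4·8 = 32 edges.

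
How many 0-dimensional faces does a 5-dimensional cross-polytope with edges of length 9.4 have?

Number of 0-faces = 2^(0+1) · C(5,0+1) = 2 · 5 = 10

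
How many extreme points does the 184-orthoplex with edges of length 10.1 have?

An n-cross-polytope has 2n vertices; here n = 184, giving 368.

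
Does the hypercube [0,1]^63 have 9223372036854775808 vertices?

True. The 63-cube has 2^63 = 9223372036854775808 vertices.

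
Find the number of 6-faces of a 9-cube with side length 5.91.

An n-cube has C(n,k)·2^(n-k) k-faces. Here C(9,6)·2^3 = 84·8 = 672.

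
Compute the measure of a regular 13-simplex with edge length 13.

For a regular n-simplex with edge a, V = (a^n / n!)·√((n+1)/2^n). With a=13, n=13: V ≈ 2010.72.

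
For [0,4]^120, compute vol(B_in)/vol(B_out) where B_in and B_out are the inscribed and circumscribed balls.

The radii are 4/2 and 4√120/2, so the volume ratio is (1/√120)^120 = 120^{-120/2} ≈ 1.7747e-125.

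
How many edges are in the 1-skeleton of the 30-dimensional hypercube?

The 30-cube has n·2^(n-1) = 30·2^29 = 30·536870912 = 16106127360 edges.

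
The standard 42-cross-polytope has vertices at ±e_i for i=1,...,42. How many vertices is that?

Number of vertices = 2n = 84.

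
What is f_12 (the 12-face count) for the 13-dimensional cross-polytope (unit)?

Number of 12-faces = 2^(12+1) · C(13,12+1) = 8192 · 1 = 8192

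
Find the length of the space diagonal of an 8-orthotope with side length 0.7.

The space diagonal of an n-cube of side s is s√n. Here 0.7·√8 ≈ 1.9799.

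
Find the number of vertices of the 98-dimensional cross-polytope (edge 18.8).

The vertices are ±e_1, ..., ±e_98, so there are 2·98 = 196.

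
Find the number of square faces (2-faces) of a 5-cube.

Number of 2-faces = C(5,2) · 2^(5-2) = 10 · 8 = 80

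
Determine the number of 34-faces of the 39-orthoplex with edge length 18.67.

Each 34-face is the convex hull of 35 vertices, one chosen as ±e_i from each of 35 distinct axes: 2^35·C(39,35) = 2826122840506368.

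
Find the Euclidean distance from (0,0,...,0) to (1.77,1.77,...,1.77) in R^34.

Diagonal = √34 · 1.77 ≈ 10.3208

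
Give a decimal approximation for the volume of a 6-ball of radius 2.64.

V_6(2.64) = π^(6/2) · (2.64)^6 / Γ(6/2 + 1) ≈ 1749.53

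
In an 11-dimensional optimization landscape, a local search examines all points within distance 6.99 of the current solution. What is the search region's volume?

The n-ball volume is π^(n/2)·r^n/Γ(n/2+1). With n=11, r=6.99: V ≈ 3.66736e+09.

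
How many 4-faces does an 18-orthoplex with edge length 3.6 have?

An n-cross-polytope has 2^(k+1)·C(n,k+1) k-faces. Here 2^5·C(18,5) = 32·8568 = 274176.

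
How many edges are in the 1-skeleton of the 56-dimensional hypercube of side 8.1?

An n-cube has n·2^(n-1) edges. With n = 56: 56·36028797018963968 = 2017612633061982208.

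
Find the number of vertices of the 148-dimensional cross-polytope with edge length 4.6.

The vertices are ±e_1, ..., ±e_148, so there are 2·148 = 296.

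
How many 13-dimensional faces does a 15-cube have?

An n-cube has C(n,k)·2^(n-k) k-faces. Here C(15,13)·2^2 = 105·4 = 420.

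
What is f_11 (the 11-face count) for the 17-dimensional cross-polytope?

An n-cross-polytope has 2^(k+1)·C(n,k+1) k-faces. Here 2^12·C(17,12) = 4096·6188 = 25346048.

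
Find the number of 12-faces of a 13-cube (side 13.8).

Choose 12 of 13 axes to span the face (C(13,12) = 13 ways), then fix each of the remaining 1 coordinate at one of its two extreme values (2^1 = 2 ways): 13·2 = 26.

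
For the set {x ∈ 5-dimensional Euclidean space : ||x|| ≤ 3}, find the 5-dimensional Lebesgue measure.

V_5(3) = π^(5/2) · (3)^5 / Γ(5/2 + 1) = 648·π^2/5 ≈ 1279.1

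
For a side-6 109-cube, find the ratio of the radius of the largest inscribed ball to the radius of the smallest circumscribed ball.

Ratio = (s/2)/(s√109/2) = 109^(-1/2) ≈ 0.0957826.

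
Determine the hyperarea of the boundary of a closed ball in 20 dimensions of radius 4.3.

S = n·V_n(r)/r = 20·V_20(4.3)/4.3 (volume-to-surface relation), giving 5.60617e+11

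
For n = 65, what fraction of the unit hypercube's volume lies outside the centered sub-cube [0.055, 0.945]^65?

Shell fraction = 1 - (1-0.11)^65 ≈ 0.999487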